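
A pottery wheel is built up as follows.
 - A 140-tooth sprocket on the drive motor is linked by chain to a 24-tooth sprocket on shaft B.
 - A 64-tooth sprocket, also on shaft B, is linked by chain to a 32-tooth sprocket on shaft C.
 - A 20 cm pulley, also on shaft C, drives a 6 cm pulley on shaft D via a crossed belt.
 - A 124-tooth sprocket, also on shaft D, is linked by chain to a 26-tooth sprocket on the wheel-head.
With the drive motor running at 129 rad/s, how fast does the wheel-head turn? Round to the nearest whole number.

chain 24/140 = 0.17143 → 129/0.17143 = 752.5 rad/s
chain 32/64 = 0.5 → 752.5/0.5 = 1505 rad/s
belt 6/20 = 0.3 → 1505/0.3 = 5016.7 rad/s
chain 26/124 = 0.20968 → 5016.7/0.20968 = 23926 rad/s

23926 rad/s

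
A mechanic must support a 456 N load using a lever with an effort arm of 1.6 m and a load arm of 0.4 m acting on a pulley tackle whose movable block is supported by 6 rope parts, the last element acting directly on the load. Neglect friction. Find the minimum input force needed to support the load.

19 N

Lever MA = effort arm / load arm = 1.6/0.4 = 4.
Block-and-tackle MA = number of supporting rope parts = 6.
Combined ideal MA = 4 × 6 = 24.
Effort = load / MA = 456 / 24 = 19 N.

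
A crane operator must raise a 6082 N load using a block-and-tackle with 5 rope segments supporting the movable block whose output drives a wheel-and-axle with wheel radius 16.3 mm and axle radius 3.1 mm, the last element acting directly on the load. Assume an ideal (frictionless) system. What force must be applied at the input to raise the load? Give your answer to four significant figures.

Block-and-tackle MA = number of supporting rope parts = 5.
Wheel-and-axle MA = R/r = 16.3/3.1 = 5.2581.
Combined ideal MA = 5 × 5.2581 = 26.29.
Effort = load / MA = 6082 / 26.29 = 231.34 N.

231.3 N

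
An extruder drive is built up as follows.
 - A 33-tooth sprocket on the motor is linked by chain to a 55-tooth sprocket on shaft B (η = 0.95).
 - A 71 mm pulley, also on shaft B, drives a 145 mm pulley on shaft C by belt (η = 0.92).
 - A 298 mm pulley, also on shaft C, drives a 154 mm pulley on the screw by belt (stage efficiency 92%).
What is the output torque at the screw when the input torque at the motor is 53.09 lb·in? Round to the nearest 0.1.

After the chain (55/33): 53.09 × 1.6667 × 0.95 = 84.059 lb·in
After the belt (145/71): 84.059 × 2.0423 × 0.92 = 157.94 lb·in
After the belt (154/298): 157.94 × 0.51678 × 0.92 = 75.089 lb·in

75.1 lb·in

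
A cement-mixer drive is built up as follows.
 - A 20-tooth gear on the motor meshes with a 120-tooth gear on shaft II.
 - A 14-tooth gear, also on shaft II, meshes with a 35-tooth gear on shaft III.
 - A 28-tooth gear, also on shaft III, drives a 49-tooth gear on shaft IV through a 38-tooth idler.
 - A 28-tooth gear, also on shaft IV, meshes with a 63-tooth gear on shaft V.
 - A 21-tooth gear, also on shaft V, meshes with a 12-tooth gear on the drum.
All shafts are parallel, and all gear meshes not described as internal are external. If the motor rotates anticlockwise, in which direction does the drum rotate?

anticlockwise

the motor → shaft II: external mesh, 1 reversal → CW.
shaft II → shaft III: external mesh, 1 reversal → CCW.
shaft III → shaft IV: driver → idler → driven is 2 external meshes, 2 reversals → CCW.
shaft IV → shaft V: external mesh, 1 reversal → CW.
shaft V → the drum: external mesh, 1 reversal → CCW.
6 reversals in total — an even number — so the drum turns the same way as the motor.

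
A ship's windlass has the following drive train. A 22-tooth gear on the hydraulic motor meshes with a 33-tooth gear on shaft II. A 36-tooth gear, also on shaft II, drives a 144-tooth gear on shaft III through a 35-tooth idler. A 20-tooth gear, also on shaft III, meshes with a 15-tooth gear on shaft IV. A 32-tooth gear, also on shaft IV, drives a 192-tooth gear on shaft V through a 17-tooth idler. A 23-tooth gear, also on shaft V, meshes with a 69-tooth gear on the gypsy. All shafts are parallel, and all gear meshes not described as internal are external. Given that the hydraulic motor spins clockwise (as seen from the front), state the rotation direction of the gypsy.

counterclockwise

the hydraulic motor → shaft II: external mesh, 1 reversal → CCW.
shaft II → shaft III: driver → idler → driven is 2 external meshes, 2 reversals → CCW.
shaft III → shaft IV: external mesh, 1 reversal → CW.
shaft IV → shaft V: driver → idler → driven is 2 external meshes, 2 reversals → CW.
shaft V → the gypsy: external mesh, 1 reversal → CCW.
7 reversals in total — an odd number — so the gypsy turns opposite to the hydraulic motor.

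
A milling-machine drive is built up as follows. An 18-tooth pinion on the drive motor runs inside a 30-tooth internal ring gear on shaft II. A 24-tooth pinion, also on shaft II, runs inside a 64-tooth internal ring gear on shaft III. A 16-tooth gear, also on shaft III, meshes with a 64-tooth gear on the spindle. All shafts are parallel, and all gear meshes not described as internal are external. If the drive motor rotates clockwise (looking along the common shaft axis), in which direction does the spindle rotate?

counterclockwise

the drive motor → shaft II: internal mesh, same direction → CW.
shaft II → shaft III: internal mesh, same direction → CW.
shaft III → the spindle: external mesh, 1 reversal → CCW.
1 reversal in total — an odd number — so the spindle turns opposite to the drive motor.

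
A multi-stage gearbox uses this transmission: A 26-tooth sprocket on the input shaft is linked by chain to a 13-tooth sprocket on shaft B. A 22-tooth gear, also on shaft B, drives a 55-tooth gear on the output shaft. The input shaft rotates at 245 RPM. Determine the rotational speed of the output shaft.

Chain: ratio = 13/26 = 0.5, so shaft B turns at 245 / 0.5 = 490 RPM.
Gear mesh: ratio = 55/22 = 2.5, so the output shaft turns at 490 / 2.5 = 196 RPM.

196 RPM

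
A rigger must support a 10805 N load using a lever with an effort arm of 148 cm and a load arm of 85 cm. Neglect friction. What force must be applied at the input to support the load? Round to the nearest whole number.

6206 N

Lever MA = effort arm / load arm = 148/85 = 1.7412.
Effort = load / MA = 10805 / 1.7412 = 6205.6 N.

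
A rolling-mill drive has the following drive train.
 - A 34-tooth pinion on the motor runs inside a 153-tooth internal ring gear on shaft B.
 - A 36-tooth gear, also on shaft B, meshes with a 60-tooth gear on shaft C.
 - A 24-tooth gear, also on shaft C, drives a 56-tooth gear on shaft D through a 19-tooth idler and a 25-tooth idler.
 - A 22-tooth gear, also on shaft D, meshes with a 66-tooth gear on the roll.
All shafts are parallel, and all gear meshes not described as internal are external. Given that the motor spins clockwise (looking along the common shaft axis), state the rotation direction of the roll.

the motor → shaft B: internal mesh, same direction → CW.
shaft B → shaft C: external mesh, 1 reversal → CCW.
shaft C → shaft D: driver → idler → idler → driven is 3 external meshes, 3 reversals → CW.
shaft D → the roll: external mesh, 1 reversal → CCW.
5 reversals in total — an odd number — so the roll turns opposite to the motor.

counterclockwise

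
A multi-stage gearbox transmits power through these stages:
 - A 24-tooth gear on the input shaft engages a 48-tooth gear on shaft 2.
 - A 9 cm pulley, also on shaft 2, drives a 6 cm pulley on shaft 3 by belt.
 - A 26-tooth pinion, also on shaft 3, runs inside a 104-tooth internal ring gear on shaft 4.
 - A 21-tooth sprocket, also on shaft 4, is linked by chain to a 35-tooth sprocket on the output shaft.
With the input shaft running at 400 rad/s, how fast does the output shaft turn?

45 rad/s

gear mesh 48/24 = 2 → 400/2 = 200 rad/s
belt 6/9 = 0.66667 → 200/0.66667 = 300 rad/s
internal gear 104/26 = 4 → 300/4 = 75 rad/s
chain 35/21 = 1.6667 → 75/1.6667 = 45 rad/s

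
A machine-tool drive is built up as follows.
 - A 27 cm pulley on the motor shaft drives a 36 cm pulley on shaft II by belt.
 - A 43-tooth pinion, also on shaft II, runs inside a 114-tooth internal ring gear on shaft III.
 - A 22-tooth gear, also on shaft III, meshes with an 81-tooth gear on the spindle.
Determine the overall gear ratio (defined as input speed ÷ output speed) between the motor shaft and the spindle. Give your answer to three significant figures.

13.0

Each stage contributes driven/driver: belt 36/27 = 1.3333, internal gear 114/43 = 2.6512, gear mesh 81/22 = 3.6818.
Overall: 1.3333 × 2.6512 × 3.6818 = 13.015.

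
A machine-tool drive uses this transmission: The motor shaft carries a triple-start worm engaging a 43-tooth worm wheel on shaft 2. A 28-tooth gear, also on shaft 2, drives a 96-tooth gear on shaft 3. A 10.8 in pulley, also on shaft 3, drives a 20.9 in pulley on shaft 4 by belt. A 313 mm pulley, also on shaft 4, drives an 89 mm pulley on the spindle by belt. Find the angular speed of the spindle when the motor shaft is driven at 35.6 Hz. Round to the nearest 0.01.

Worm: ratio = 43/3 = 14.333, so shaft 2 turns at 35.6 / 14.333 = 2.4837 Hz.
Gear mesh: ratio = 96/28 = 3.4286, so shaft 3 turns at 2.4837 / 3.4286 = 0.72442 Hz.
Belt: ratio = 20.9/10.8 = 1.9352, so shaft 4 turns at 0.72442 / 1.9352 = 0.37434 Hz.
Belt: ratio = 89/313 = 0.28435, so the spindle turns at 0.37434 / 0.28435 = 1.3165 Hz.

1.32 Hz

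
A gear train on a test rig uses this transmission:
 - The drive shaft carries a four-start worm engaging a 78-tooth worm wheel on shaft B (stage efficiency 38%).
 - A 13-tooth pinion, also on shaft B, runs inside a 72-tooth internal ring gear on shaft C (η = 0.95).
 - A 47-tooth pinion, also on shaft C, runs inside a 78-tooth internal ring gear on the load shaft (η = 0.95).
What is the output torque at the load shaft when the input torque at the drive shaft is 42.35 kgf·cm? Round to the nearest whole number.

2603 kgf·cm

Worm: ratio = 78/4 = 19.5; torque at shaft B = 42.35 × 19.5 × 0.38 = 313.81 kgf·cm.
Internal gear: ratio = 72/13 = 5.5385; torque at shaft C = 313.81 × 5.5385 × 0.95 = 1651.1 kgf·cm.
Internal gear: ratio = 78/47 = 1.6596; torque at the load shaft = 1651.1 × 1.6596 × 0.95 = 2603.2 kgf·cm.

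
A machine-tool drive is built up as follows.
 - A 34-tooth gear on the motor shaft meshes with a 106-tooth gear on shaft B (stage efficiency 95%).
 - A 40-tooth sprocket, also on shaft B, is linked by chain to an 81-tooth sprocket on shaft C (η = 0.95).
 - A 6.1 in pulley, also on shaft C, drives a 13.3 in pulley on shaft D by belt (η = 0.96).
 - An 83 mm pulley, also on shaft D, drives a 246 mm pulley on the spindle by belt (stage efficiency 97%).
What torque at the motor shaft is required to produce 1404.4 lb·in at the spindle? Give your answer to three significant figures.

Overall ratio R = 3.1176 × 2.025 × 2.1803 × 2.9639 = 40.797; overall efficiency η = 0.95 × 0.95 × 0.96 × 0.97 = 0.8404.
Input torque = output torque / (R × η) = 1404.4 / (40.797 × 0.8404) = 40.961 lb·in.

41.0 lb·in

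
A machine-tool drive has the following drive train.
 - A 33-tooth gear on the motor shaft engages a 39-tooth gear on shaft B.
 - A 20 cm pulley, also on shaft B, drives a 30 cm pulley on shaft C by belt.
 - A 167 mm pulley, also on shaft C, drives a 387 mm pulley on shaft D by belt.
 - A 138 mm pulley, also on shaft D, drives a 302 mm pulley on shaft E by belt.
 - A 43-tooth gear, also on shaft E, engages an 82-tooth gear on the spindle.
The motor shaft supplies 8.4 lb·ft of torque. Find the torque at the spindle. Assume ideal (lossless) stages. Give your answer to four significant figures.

144.0 lb·ft

Gear mesh: ratio = 39/33 = 1.1818; torque at shaft B = 8.4 × 1.1818 = 9.9273 lb·ft.
Belt: ratio = 30/20 = 1.5; torque at shaft C = 9.9273 × 1.5 = 14.891 lb·ft.
Belt: ratio = 387/167 = 2.3174; torque at shaft D = 14.891 × 2.3174 = 34.508 lb·ft.
Belt: ratio = 302/138 = 2.1884; torque at shaft E = 34.508 × 2.1884 = 75.517 lb·ft.
Gear mesh: ratio = 82/43 = 1.907; torque at the spindle = 75.517 × 1.907 = 144.01 lb·ft.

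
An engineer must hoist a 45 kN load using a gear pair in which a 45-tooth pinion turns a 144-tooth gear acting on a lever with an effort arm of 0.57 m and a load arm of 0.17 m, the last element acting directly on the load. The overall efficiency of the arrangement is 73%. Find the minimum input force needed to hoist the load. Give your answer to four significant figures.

Gear pair MA = 144/45 = 3.2.
Lever MA = effort arm / load arm = 0.57/0.17 = 3.3529.
Combined ideal MA = 3.2 × 3.3529 = 10.729.
Actual MA = 10.729 × 0.73 = 7.8325.
Effort = load / actual MA = 45 / 7.8325 = 5.7453 kN.

5.745 kN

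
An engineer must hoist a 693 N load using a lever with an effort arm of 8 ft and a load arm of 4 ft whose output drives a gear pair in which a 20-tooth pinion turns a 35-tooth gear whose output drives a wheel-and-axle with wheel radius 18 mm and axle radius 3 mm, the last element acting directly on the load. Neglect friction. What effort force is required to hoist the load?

Lever MA = effort arm / load arm = 8/4 = 2.
Gear pair MA = 35/20 = 1.75.
Wheel-and-axle MA = R/r = 18/3 = 6.
Combined ideal MA = 2 × 1.75 × 6 = 21.
Effort = load / MA = 693 / 21 = 33 N.

33 N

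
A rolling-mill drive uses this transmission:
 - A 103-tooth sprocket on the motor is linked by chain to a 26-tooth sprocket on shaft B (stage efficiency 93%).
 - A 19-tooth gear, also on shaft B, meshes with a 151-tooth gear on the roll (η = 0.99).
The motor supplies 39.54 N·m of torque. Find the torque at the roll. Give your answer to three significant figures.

chain 26/103 = 0.25243 → τ = 39.54·0.25243·0.93 = 9.2823 N·m
gear mesh 151/19 = 7.9474 → τ = 9.2823·7.9474·0.99 = 73.032 N·m

73.0 N·m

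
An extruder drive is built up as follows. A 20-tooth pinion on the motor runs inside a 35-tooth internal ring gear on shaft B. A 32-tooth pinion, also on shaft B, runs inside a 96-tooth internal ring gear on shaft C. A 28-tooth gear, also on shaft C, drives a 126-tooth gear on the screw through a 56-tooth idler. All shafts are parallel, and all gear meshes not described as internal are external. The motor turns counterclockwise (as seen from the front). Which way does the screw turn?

counterclockwise

the motor → shaft B: internal mesh, same direction → CCW.
shaft B → shaft C: internal mesh, same direction → CCW.
shaft C → the screw: driver → idler → driven is 2 external meshes, 2 reversals → CCW.
2 reversals in total — an even number — so the screw turns the same way as the motor.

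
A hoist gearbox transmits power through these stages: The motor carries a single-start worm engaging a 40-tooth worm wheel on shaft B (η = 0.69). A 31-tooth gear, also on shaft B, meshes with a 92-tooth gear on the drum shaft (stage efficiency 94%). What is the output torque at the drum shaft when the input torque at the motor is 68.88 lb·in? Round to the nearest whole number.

5303 lb·in

After the worm (40/1): 68.88 × 40 × 0.69 = 1901.1 lb·in
After the gear mesh (92/31): 1901.1 × 2.9677 × 0.94 = 5303.4 lb·in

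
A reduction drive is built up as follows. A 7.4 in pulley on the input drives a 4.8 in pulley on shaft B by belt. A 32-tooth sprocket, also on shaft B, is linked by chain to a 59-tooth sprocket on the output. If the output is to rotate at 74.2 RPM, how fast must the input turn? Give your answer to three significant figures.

Overall ratio R = 0.64865 × 1.8438 = 1.1959.
Required input speed = output speed × R = 74.2 × 1.1959 = 88.739 RPM.

88.7 RPM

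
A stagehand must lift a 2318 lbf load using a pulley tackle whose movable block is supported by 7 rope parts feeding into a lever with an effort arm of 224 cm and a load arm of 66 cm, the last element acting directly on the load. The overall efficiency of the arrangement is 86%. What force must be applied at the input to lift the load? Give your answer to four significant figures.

Block-and-tackle MA = number of supporting rope parts = 7.
Lever MA = effort arm / load arm = 224/66 = 3.3939.
Combined ideal MA = 7 × 3.3939 = 23.758.
Actual MA = 23.758 × 0.86 = 20.432.
Effort = load / actual MA = 2318 / 20.432 = 113.45 lbf.

113.5 lbf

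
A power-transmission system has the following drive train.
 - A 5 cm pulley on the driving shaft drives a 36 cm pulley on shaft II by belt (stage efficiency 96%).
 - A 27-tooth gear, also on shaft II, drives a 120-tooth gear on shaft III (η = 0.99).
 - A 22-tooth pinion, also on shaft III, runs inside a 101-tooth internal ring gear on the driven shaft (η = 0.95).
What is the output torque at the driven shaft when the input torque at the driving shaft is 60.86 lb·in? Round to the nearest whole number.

belt 36/5 = 7.2 → τ = 60.86·7.2·0.96 = 420.66 lb·in
gear mesh 120/27 = 4.4444 → τ = 420.66·4.4444·0.99 = 1850.9 lb·in
internal gear 101/22 = 4.5909 → τ = 1850.9·4.5909·0.95 = 8072.5 lb·in

8073 lb·in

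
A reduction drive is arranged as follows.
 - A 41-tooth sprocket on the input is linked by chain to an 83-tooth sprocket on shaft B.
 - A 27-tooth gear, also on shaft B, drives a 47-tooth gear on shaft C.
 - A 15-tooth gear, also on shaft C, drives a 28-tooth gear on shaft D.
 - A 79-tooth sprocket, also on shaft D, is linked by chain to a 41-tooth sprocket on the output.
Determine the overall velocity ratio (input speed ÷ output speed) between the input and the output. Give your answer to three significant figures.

3.41

Each stage contributes driven/driver: chain 83/41 = 2.0244, gear mesh 47/27 = 1.7407, gear mesh 28/15 = 1.8667, chain 41/79 = 0.51899.
Overall: 2.0244 × 1.7407 × 1.8667 × 0.51899 = 3.4139.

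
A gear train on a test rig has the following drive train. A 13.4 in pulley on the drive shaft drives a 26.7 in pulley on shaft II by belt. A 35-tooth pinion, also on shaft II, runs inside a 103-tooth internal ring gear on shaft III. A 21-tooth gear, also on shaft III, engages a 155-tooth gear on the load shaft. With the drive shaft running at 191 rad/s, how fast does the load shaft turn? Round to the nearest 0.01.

4.41 rad/s

belt 26.7/13.4 = 1.9925 → 191/1.9925 = 95.858 rad/s
internal gear 103/35 = 2.9429 → 95.858/2.9429 = 32.573 rad/s
gear mesh 155/21 = 7.381 → 32.573/7.381 = 4.4131 rad/s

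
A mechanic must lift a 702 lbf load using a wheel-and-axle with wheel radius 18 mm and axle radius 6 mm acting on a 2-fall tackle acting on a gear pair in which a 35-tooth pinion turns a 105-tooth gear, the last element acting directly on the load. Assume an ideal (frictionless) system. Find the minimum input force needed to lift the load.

Wheel-and-axle MA = R/r = 18/6 = 3.
Block-and-tackle MA = number of supporting rope parts = 2.
Gear pair MA = 105/35 = 3.
Combined ideal MA = 3 × 2 × 3 = 18.
Effort = load / MA = 702 / 18 = 39 lbf.

39 lbf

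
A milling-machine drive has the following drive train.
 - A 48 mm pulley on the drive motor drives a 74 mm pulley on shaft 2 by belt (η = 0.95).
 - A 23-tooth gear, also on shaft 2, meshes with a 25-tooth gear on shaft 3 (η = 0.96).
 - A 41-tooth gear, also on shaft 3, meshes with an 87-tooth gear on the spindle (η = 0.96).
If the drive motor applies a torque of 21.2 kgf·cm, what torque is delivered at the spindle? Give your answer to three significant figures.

Belt: ratio = 74/48 = 1.5417; torque at shaft 2 = 21.2 × 1.5417 × 0.95 = 31.049 kgf·cm.
Gear mesh: ratio = 25/23 = 1.087; torque at shaft 3 = 31.049 × 1.087 × 0.96 = 32.399 kgf·cm.
Gear mesh: ratio = 87/41 = 2.122; torque at the spindle = 32.399 × 2.122 × 0.96 = 65.999 kgf·cm.

66.0 kgf·cm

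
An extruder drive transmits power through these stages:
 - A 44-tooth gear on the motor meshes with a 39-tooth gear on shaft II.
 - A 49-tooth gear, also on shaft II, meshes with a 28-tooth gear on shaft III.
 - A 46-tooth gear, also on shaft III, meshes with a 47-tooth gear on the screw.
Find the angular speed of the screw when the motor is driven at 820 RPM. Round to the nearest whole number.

gear mesh 39/44 = 0.88636 → 820/0.88636 = 925.13 RPM
gear mesh 28/49 = 0.57143 → 925.13/0.57143 = 1619 RPM
gear mesh 47/46 = 1.0217 → 1619/1.0217 = 1584.5 RPM

1585 RPM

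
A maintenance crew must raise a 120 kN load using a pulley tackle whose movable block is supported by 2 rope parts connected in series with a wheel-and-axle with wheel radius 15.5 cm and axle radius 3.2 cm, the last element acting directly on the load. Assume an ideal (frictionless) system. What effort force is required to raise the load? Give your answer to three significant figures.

Block-and-tackle MA = number of supporting rope parts = 2.
Wheel-and-axle MA = R/r = 15.5/3.2 = 4.8438.
Combined ideal MA = 2 × 4.8438 = 9.6875.
Effort = load / MA = 120 / 9.6875 = 12.387 kN.

12.4 kN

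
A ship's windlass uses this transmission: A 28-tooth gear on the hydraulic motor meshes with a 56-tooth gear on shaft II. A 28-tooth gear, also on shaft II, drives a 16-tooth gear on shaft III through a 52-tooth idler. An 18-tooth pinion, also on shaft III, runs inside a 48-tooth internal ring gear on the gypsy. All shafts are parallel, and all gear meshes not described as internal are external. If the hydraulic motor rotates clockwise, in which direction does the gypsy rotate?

the hydraulic motor → shaft II: external mesh, 1 reversal → CCW.
shaft II → shaft III: driver → idler → driven is 2 external meshes, 2 reversals → CCW.
shaft III → the gypsy: internal mesh, same direction → CCW.
3 reversals in total — an odd number — so the gypsy turns opposite to the hydraulic motor.

counterclockwise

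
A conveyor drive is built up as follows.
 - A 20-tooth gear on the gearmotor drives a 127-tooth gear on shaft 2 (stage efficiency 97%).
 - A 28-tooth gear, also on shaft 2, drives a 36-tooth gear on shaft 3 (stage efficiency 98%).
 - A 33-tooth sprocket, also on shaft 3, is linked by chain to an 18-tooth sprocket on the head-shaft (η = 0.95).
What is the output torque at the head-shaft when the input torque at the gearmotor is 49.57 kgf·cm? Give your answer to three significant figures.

gear mesh 127/20 = 6.35 → τ = 49.57·6.35·0.97 = 305.33 kgf·cm
gear mesh 36/28 = 1.2857 → τ = 305.33·1.2857·0.98 = 384.71 kgf·cm
chain 18/33 = 0.54545 → τ = 384.71·0.54545·0.95 = 199.35 kgf·cm

199 kgf·cm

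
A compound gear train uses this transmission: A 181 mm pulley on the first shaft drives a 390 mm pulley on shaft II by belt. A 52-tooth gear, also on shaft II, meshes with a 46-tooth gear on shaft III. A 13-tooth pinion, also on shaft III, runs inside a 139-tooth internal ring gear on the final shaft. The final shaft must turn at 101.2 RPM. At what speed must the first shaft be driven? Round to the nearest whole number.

Overall ratio R = 2.1547 × 0.88462 × 10.692 = 20.38.
Required input speed = output speed × R = 101.2 × 20.38 = 2062.5 RPM.

2062 RPM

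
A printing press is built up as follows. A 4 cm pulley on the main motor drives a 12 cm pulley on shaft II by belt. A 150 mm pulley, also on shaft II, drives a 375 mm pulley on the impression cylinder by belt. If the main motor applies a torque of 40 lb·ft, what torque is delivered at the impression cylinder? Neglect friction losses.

After the belt (12/4): 40 × 3 = 120 lb·ft
After the belt (375/150): 120 × 2.5 = 300 lb·ft

300 lb·ft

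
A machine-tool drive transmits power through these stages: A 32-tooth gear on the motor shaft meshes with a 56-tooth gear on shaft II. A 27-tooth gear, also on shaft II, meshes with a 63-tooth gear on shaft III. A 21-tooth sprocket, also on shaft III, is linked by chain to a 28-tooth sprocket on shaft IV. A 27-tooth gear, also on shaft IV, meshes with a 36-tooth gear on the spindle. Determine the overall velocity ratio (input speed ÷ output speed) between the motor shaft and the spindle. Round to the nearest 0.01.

7.26

Each stage contributes driven/driver: gear mesh 56/32 = 1.75, gear mesh 63/27 = 2.3333, chain 28/21 = 1.3333, gear mesh 36/27 = 1.3333.
Overall: 1.75 × 2.3333 × 1.3333 × 1.3333 = 7.2593.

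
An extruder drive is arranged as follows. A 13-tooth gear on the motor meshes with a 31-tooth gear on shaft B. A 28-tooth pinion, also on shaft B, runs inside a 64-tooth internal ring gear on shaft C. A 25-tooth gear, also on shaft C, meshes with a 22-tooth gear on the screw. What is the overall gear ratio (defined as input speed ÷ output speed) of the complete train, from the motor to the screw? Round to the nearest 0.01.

4.80

Each stage contributes driven/driver: gear mesh 31/13 = 2.3846, internal gear 64/28 = 2.2857, gear mesh 22/25 = 0.88.
Overall: 2.3846 × 2.2857 × 0.88 = 4.7965.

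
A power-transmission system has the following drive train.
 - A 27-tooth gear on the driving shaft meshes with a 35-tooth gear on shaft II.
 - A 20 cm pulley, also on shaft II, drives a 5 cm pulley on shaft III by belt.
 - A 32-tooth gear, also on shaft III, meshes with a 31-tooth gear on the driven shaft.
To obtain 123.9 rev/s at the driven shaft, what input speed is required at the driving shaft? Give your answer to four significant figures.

Overall ratio R = 1.2963 × 0.25 × 0.96875 = 0.31395.
Required input speed = output speed × R = 123.9 × 0.31395 = 38.898 rev/s.

38.90 rev/s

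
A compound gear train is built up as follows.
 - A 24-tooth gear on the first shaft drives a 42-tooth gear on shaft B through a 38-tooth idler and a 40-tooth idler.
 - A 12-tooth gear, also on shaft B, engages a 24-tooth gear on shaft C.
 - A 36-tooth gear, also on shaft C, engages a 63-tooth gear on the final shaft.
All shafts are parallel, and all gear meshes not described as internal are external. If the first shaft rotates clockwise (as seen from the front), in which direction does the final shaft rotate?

the first shaft → shaft B: driver → idler → idler → driven is 3 external meshes, 3 reversals → CCW.
shaft B → shaft C: external mesh, 1 reversal → CW.
shaft C → the final shaft: external mesh, 1 reversal → CCW.
5 reversals in total — an odd number — so the final shaft turns opposite to the first shaft.

counterclockwise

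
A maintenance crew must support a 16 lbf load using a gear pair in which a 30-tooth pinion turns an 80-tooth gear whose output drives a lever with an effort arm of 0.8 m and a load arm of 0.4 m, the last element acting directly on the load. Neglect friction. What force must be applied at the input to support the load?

3 lbf

Gear pair MA = 80/30 = 2.6667.
Lever MA = effort arm / load arm = 0.8/0.4 = 2.
Combined ideal MA = 2.6667 × 2 = 5.3333.
Effort = load / MA = 16 / 5.3333 = 3 lbf.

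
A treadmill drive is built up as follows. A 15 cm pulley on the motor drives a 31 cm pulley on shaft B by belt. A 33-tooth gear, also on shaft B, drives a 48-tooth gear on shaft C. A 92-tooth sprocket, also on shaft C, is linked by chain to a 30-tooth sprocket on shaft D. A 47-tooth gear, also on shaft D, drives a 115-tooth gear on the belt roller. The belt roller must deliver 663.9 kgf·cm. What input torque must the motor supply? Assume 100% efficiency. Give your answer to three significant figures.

277 kgf·cm

Overall ratio R = 2.0667 × 1.4545 × 0.32609 × 2.4468 = 2.3985.
Input torque = output torque / R = 663.9 / 2.3985 = 276.8 kgf·cm.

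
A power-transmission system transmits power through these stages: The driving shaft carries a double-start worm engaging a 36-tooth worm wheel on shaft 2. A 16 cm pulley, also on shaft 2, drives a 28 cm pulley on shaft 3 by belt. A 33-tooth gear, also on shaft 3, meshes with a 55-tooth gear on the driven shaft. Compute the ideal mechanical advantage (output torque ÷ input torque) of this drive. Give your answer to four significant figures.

52.50

Each stage contributes driven/driver: worm 36/2 = 18, belt 28/16 = 1.75, gear mesh 55/33 = 1.6667.
Overall: 18 × 1.75 × 1.6667 = 52.5.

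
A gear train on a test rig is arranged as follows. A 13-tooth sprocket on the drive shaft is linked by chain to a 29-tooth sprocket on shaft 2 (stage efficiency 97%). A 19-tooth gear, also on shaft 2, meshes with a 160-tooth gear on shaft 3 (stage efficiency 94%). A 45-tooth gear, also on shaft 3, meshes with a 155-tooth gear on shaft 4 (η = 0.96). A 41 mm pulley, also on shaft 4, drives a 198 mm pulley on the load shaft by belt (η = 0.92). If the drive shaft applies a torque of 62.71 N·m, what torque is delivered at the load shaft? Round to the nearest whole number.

After the chain (29/13): 62.71 × 2.2308 × 0.97 = 135.69 N·m
After the gear mesh (160/19): 135.69 × 8.4211 × 0.94 = 1074.1 N·m
After the gear mesh (155/45): 1074.1 × 3.4444 × 0.96 = 3551.8 N·m
After the belt (198/41): 3551.8 × 4.8293 × 0.92 = 15780 N·m

15780 N·m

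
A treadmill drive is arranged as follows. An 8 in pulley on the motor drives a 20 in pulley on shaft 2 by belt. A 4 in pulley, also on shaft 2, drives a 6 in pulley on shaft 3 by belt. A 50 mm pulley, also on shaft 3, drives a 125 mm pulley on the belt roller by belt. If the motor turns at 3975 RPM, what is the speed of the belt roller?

424 RPM

belt 20/8 = 2.5 → 3975/2.5 = 1590 RPM
belt 6/4 = 1.5 → 1590/1.5 = 1060 RPM
belt 125/50 = 2.5 → 1060/2.5 = 424 RPM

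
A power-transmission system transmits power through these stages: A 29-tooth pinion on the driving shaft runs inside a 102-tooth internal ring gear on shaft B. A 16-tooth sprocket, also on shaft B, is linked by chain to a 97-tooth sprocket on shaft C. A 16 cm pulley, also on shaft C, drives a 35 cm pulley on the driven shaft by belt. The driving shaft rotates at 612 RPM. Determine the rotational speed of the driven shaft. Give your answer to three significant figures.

internal gear 102/29 = 3.5172 → 612/3.5172 = 174 RPM
chain 97/16 = 6.0625 → 174/6.0625 = 28.701 RPM
belt 35/16 = 2.1875 → 28.701/2.1875 = 13.12 RPM

13.1 RPM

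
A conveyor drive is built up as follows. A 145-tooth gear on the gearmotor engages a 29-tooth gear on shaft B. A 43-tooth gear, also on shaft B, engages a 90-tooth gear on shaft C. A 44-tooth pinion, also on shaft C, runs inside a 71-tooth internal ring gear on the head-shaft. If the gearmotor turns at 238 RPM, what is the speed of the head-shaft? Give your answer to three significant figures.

352 RPM

Gear mesh: ratio = 29/145 = 0.2, so shaft B turns at 238 / 0.2 = 1190 RPM.
Gear mesh: ratio = 90/43 = 2.093, so shaft C turns at 1190 / 2.093 = 568.56 RPM.
Internal gear: ratio = 71/44 = 1.6136, so the head-shaft turns at 568.56 / 1.6136 = 352.34 RPM.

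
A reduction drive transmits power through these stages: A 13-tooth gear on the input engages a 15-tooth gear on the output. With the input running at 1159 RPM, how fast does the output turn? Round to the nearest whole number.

gear mesh 15/13 = 1.1538 → 1159/1.1538 = 1004.5 RPM

1004 RPM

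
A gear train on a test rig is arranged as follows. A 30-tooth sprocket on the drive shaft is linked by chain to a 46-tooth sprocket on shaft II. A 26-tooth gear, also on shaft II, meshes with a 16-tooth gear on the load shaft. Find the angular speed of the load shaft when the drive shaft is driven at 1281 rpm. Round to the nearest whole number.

1358 rpm

the drive shaft → shaft II (chain, 46/30): 1281 ÷ 1.5333 = 835.43 rpm
shaft II → the load shaft (gear mesh, 16/26): 835.43 ÷ 0.61538 = 1357.6 rpm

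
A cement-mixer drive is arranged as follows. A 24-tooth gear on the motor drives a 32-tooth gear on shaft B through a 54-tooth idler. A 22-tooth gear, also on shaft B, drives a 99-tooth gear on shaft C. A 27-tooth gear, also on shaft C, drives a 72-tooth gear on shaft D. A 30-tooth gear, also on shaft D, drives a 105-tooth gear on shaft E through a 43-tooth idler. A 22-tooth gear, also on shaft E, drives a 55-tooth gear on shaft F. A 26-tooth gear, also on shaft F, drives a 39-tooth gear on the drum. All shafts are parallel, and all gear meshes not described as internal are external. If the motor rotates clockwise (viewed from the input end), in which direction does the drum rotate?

clockwise

the motor → shaft B: driver → idler → driven is 2 external meshes, 2 reversals → CW.
shaft B → shaft C: external mesh, 1 reversal → CCW.
shaft C → shaft D: external mesh, 1 reversal → CW.
shaft D → shaft E: driver → idler → driven is 2 external meshes, 2 reversals → CW.
shaft E → shaft F: external mesh, 1 reversal → CCW.
shaft F → the drum: external mesh, 1 reversal → CW.
8 reversals in total — an even number — so the drum turns the same way as the motor.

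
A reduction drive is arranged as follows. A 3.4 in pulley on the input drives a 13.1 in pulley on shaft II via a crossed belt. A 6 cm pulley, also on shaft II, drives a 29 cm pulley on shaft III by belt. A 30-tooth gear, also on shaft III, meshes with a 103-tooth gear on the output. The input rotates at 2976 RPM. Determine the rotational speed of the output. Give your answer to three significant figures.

belt 13.1/3.4 = 3.8529 → 2976/3.8529 = 772.4 RPM
belt 29/6 = 4.8333 → 772.4/4.8333 = 159.81 RPM
gear mesh 103/30 = 3.4333 → 159.81/3.4333 = 46.546 RPM

46.5 RPM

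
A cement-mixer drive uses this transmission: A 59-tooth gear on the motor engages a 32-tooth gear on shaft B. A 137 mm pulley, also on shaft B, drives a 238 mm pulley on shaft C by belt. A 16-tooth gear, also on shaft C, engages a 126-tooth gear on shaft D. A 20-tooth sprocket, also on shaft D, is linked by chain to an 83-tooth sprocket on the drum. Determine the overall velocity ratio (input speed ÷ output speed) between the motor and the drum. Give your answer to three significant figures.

30.8

Each stage contributes driven/driver: gear mesh 32/59 = 0.54237, belt 238/137 = 1.7372, gear mesh 126/16 = 7.875, chain 83/20 = 4.15.
Overall: 0.54237 × 1.7372 × 7.875 × 4.15 = 30.793.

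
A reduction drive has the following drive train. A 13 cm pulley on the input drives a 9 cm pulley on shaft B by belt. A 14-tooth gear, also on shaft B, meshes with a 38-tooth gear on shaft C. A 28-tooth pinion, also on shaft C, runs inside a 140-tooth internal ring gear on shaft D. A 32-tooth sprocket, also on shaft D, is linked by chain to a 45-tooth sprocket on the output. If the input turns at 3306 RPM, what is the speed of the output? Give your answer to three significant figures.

250 RPM

the input → shaft B (belt, 9/13): 3306 ÷ 0.69231 = 4775.3 RPM
shaft B → shaft C (gear mesh, 38/14): 4775.3 ÷ 2.7143 = 1759.3 RPM
shaft C → shaft D (internal gear, 140/28): 1759.3 ÷ 5 = 351.87 RPM
shaft D → the output (chain, 45/32): 351.87 ÷ 1.4062 = 250.22 RPM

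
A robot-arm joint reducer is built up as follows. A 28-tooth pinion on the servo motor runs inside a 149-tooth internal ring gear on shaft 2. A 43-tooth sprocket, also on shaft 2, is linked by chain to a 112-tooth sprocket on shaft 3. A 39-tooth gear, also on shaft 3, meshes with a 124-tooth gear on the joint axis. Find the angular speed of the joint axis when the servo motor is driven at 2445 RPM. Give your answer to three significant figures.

55.5 RPM

Internal gear: ratio = 149/28 = 5.3214, so shaft 2 turns at 2445 / 5.3214 = 459.46 RPM.
Chain: ratio = 112/43 = 2.6047, so shaft 3 turns at 459.46 / 2.6047 = 176.4 RPM.
Gear mesh: ratio = 124/39 = 3.1795, so the joint axis turns at 176.4 / 3.1795 = 55.481 RPM.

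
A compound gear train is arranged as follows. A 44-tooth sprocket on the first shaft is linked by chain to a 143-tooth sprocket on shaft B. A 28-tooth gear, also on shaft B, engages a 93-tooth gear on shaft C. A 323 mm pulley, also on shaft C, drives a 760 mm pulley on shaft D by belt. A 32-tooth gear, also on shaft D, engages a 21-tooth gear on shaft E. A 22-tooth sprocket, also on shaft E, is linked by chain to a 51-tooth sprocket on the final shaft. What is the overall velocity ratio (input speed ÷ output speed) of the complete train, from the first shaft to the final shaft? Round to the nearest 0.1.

Each stage contributes driven/driver: chain 143/44 = 3.25, gear mesh 93/28 = 3.3214, belt 760/323 = 2.3529, gear mesh 21/32 = 0.65625, chain 51/22 = 2.3182.
Overall: 3.25 × 3.3214 × 2.3529 × 0.65625 × 2.3182 = 38.64.

38.6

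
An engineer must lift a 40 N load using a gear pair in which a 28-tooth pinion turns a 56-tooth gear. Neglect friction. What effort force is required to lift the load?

20 N

Gear pair MA = 56/28 = 2.
Effort = load / MA = 40 / 2 = 20 N.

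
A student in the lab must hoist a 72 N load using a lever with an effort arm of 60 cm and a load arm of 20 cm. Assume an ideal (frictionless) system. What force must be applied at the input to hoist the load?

24 N

Lever MA = effort arm / load arm = 60/20 = 3.
Effort = load / MA = 72 / 3 = 24 N.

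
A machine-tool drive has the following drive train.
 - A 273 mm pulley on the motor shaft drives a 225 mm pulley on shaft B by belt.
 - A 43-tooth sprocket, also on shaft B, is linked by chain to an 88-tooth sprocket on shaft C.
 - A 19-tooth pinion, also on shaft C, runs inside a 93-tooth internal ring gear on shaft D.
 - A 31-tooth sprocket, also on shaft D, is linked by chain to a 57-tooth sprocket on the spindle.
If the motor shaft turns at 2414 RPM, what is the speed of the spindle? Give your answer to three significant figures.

159 RPM

Belt: ratio = 225/273 = 0.82418, so shaft B turns at 2414 / 0.82418 = 2929 RPM.
Chain: ratio = 88/43 = 2.0465, so shaft C turns at 2929 / 2.0465 = 1431.2 RPM.
Internal gear: ratio = 93/19 = 4.8947, so shaft D turns at 1431.2 / 4.8947 = 292.4 RPM.
Chain: ratio = 57/31 = 1.8387, so the spindle turns at 292.4 / 1.8387 = 159.02 RPM.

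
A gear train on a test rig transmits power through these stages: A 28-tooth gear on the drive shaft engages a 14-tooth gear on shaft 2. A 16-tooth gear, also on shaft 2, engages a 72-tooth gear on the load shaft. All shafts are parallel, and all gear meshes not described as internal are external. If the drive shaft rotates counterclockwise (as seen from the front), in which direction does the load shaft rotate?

counterclockwise

the drive shaft → shaft 2: external mesh, 1 reversal → CW.
shaft 2 → the load shaft: external mesh, 1 reversal → CCW.
2 reversals in total — an even number — so the load shaft turns the same way as the drive shaft.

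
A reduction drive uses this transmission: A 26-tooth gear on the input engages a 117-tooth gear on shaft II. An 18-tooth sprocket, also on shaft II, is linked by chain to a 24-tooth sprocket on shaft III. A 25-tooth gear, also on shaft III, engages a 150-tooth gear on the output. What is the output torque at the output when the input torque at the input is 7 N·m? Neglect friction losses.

252 N·m

After the gear mesh (117/26): 7 × 4.5 = 31.5 N·m
After the chain (24/18): 31.5 × 1.3333 = 42 N·m
After the gear mesh (150/25): 42 × 6 = 252 N·m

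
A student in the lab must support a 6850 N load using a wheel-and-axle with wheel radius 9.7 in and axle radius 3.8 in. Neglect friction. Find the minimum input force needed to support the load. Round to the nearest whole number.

Wheel-and-axle MA = R/r = 9.7/3.8 = 2.5526.
Effort = load / MA = 6850 / 2.5526 = 2683.5 N.

2684 N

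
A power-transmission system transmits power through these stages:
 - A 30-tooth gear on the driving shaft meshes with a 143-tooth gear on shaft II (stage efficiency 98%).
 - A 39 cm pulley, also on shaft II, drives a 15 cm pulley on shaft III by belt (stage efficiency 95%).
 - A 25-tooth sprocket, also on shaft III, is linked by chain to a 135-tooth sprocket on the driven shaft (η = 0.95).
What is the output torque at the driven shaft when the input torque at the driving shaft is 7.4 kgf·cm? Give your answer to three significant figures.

64.8 kgf·cm

Gear mesh: ratio = 143/30 = 4.7667; torque at shaft II = 7.4 × 4.7667 × 0.98 = 34.568 kgf·cm.
Belt: ratio = 15/39 = 0.38462; torque at shaft III = 34.568 × 0.38462 × 0.95 = 12.631 kgf·cm.
Chain: ratio = 135/25 = 5.4; torque at the driven shaft = 12.631 × 5.4 × 0.95 = 64.795 kgf·cm.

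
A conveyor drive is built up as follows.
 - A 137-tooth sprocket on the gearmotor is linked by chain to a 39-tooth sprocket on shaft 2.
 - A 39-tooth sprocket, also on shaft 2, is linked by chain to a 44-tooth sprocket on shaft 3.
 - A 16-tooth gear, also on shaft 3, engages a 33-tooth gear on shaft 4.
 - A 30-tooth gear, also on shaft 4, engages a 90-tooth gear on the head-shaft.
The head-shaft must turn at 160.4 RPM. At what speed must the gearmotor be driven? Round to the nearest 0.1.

318.8 RPM

Overall ratio R = 0.28467 × 1.1282 × 2.0625 × 3 = 1.9872.
Required input speed = output speed × R = 160.4 × 1.9872 = 318.75 RPM.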